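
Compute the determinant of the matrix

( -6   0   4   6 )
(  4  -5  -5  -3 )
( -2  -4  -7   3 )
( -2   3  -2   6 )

Expand along row 1 (it has 1 zero):
  + (-6) · M_11   where M_11 = det([-5 -5 -3; -4 -7 3; 3 -2 6]) = -72
  + (4) · M_13   where M_13 = det([4 -5 -3; -2 -4 3; -2 3 6]) = -120
  − (6) · M_14   where M_14 = det([4 -5 -5; -2 -4 -7; -2 3 -2]) = 136
det = (+1)·(-6)·(-72) + (+1)·(4)·(-120) + (-1)·(6)·(136) = -864

-864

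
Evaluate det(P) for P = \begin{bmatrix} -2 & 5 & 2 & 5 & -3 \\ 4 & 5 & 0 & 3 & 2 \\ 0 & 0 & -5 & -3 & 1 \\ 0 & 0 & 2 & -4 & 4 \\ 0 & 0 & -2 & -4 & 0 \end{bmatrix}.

2160

P is block upper-triangular with a 2×2 block and a 3×3 block on the diagonal, so its determinant equals the product of the determinants of the diagonal blocks.
det of the 2×2 block = -30
det of the 3×3 block = -72
det = (-30)·(-72) = 2160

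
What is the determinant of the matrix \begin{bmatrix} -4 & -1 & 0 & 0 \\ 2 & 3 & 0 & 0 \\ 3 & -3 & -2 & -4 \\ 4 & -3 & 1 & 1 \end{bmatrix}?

The matrix is block lower-triangular with a 2×2 block and a 2×2 block on the diagonal, so its determinant equals the product of the determinants of the diagonal blocks.
det of the 2×2 block = -10
det of the 2×2 block = 2
det = (-10)·(2) = -20

-20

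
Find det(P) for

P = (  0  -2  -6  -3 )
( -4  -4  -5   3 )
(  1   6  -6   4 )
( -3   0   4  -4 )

Expand along row 1 (it has 1 zero):
  − (-2) · M_12   where M_12 = det([-4 -5 3; 1 -6 4; -3 4 -4]) = -34
  + (-6) · M_13   where M_13 = det([-4 -4 3; 1 6 4; -3 0 -4]) = 182
  − (-3) · M_14   where M_14 = det([-4 -4 -5; 1 6 -6; -3 0 4]) = -242
det = (-1)·(-2)·(-34) + (+1)·(-6)·(182) + (-1)·(-3)·(-242) = -1886

-1886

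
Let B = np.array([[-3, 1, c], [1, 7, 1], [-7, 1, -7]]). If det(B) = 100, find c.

c = -1

Expanding along the column containing c, det(B) is linear in c: det(B) = (50)·c + (150).
Set (50)·c + (150) = 100  ⇒  (50)·c = -50  ⇒  c = -1.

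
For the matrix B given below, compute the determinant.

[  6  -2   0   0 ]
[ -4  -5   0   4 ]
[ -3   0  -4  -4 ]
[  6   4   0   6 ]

1488

Expand along column 3 (it has 3 zeros):
  + (-4) · M_33   where M_33 = det([6 -2 0; -4 -5 4; 6 4 6]) = -372
det = (+1)·(-4)·(-372) = 1488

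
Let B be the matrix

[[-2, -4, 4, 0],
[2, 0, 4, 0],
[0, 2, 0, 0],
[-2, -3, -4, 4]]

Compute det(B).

det(B) = 128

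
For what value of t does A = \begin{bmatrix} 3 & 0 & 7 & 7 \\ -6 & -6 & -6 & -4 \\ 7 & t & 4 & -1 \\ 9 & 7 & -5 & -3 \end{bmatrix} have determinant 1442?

Expanding along the row containing t, det(A) is linear in t: det(A) = (-204)·t + (2462).
Set (-204)·t + (2462) = 1442  ⇒  (-204)·t = -1020  ⇒  t = 5.

5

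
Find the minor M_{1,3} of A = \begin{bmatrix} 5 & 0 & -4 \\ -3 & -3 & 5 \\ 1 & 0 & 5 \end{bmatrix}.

3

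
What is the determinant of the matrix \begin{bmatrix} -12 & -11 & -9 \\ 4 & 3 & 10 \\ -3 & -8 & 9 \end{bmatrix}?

Expand along row 1:
  + (-12) · |3 10; -8 9| = (-12)·(27 − (-80)) = -1284
  − (-11) · |4 10; -3 9| = −(-11)·(36 − (-30)) = 726
  + (-9) · |4 3; -3 -8| = (-9)·(-32 − (-9)) = 207
Sum: (-1284) + (726) + (207) = -351

The determinant is -351.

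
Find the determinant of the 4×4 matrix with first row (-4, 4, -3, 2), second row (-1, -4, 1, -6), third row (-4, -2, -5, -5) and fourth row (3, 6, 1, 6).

The determinant is 314.

Expand along row 1:
  + (-4) · M_11   where M_11 = det([-4 1 -6; -2 -5 -5; 6 1 6]) = -86
  − (4) · M_12   where M_12 = det([-1 1 -6; -4 -5 -5; 3 1 6]) = -32
  + (-3) · M_13   where M_13 = det([-1 -4 -6; -4 -2 -5; 3 6 6]) = 54
  − (2) · M_14   where M_14 = det([-1 -4 1; -4 -2 -5; 3 6 1]) = -2
det = (+1)·(-4)·(-86) + (-1)·(4)·(-32) + (+1)·(-3)·(54) + (-1)·(2)·(-2) = 314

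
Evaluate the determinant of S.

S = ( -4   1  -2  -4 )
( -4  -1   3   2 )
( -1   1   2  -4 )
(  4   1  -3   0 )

70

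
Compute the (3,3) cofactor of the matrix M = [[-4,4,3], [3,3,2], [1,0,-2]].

Delete row 3 and column 3; the remaining 2×2 submatrix is [-4 4; 3 3].
Its determinant is (-4)·3 − 4·3 = -24.
The cofactor carries sign (−1)^(3+3) = +1, so C_{3,3} = +(-24) = -24.

-24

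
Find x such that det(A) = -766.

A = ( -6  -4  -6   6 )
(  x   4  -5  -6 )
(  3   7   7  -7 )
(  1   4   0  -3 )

Expanding along the row containing x, det(A) is linear in x: det(A) = (42)·x + (-472).
Set (42)·x + (-472) = -766  ⇒  (42)·x = -294  ⇒  x = -7.

x = -7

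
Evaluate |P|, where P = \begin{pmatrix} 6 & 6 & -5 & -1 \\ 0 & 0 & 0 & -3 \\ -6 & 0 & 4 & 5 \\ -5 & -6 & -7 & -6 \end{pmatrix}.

1224

Expand along row 2 (it has 3 zeros):
  + (-3) · M_24   where M_24 = det([6 6 -5; -6 0 4; -5 -6 -7]) = -408
det = (+1)·(-3)·(-408) = 1224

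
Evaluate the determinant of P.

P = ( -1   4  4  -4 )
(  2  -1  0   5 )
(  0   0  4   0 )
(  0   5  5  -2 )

Expand along row 3 (it has 3 zeros):
  + (4) · M_33   where M_33 = det([-1 4 -4; 2 -1 5; 0 5 -2]) = -1
det = (+1)·(4)·(-1) = -4

|P| = -4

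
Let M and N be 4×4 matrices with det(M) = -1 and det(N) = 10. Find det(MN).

det(MN) = det(M)·det(N) = (-1)·(10) = -10

|MN| = -10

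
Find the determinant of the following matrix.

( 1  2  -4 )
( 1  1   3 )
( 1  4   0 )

Expand along row 3:
  + 1 · |2 -4; 1 3| = 1·(6 − (-4)) = 10
  − 4 · |1 -4; 1 3| = −4·(3 − (-4)) = -28
Sum: (10) + (-28) = -18

-18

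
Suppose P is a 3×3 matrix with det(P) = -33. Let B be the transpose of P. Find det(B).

det(Pᵀ) = det(P).
det(B) = (1)·(-33) = -33

The determinant is -33.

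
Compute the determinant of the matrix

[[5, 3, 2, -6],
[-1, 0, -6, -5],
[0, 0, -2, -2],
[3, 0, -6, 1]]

Expand along column 2 (it has 3 zeros):
  − (3) · M_12   where M_12 = det([-1 -6 -5; 0 -2 -2; 3 -6 1]) = 20
det = (-1)·(3)·(20) = -60

The determinant is -60.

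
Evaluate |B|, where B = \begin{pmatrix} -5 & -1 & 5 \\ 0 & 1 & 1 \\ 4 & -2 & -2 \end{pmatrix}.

Expand along row 2:
  + 1 · |-5 5; 4 -2| = 1·(10 − 20) = -10
  − 1 · |-5 -1; 4 -2| = −1·(10 − (-4)) = -14
Sum: (-10) + (-14) = -24

det(B) = -24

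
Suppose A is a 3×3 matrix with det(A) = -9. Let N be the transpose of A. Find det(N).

|N| = -9

det(Aᵀ) = det(A).
det(N) = (1)·(-9) = -9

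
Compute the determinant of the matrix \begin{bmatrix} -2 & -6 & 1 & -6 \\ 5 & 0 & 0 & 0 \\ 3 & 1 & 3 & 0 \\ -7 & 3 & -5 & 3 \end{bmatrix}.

The determinant is -135.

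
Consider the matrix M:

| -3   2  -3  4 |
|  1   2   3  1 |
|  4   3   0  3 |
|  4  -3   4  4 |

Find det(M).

Expand along row 3 (it has 1 zero):
  + (4) · M_31   where M_31 = det([2 -3 4; 2 3 1; -3 4 4]) = 117
  − (3) · M_32   where M_32 = det([-3 -3 4; 1 3 1; 4 4 4]) = -56
  − (3) · M_34   where M_34 = det([-3 2 -3; 1 2 3; 4 -3 4]) = -2
det = (+1)·(4)·(117) + (-1)·(3)·(-56) + (-1)·(3)·(-2) = 642

642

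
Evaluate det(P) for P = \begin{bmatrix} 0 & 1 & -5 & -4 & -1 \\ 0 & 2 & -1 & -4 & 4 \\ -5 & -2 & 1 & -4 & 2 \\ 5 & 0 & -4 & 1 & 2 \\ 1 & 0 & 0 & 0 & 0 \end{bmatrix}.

The determinant is -486.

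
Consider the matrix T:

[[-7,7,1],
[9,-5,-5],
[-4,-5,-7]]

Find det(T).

446

Expand along row 1:
  + (-7) · |-5 -5; -5 -7| = (-7)·(35 − 25) = -70
  − 7 · |9 -5; -4 -7| = −7·(-63 − 20) = 581
  + 1 · |9 -5; -4 -5| = 1·(-45 − 20) = -65
Sum: (-70) + (581) + (-65) = 446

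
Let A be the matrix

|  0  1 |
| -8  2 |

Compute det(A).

The determinant is 8.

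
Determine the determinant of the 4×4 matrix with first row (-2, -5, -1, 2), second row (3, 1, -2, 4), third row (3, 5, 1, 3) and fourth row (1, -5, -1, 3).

-154

Expand along row 1:
  + (-2) · M_11   where M_11 = det([1 -2 4; 5 1 3; -5 -1 3]) = 66
  − (-5) · M_12   where M_12 = det([3 -2 4; 3 1 3; 1 -1 3]) = 14
  + (-1) · M_13   where M_13 = det([3 1 4; 3 5 3; 1 -5 3]) = 4
  − (2) · M_14   where M_14 = det([3 1 -2; 3 5 1; 1 -5 -1]) = 44
det = (+1)·(-2)·(66) + (-1)·(-5)·(14) + (+1)·(-1)·(4) + (-1)·(2)·(44) = -154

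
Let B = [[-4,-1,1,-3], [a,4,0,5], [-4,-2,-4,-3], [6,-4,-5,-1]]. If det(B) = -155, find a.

Expanding along the column containing a, det(B) is linear in a: det(B) = (-39)·a + (40).
Set (-39)·a + (40) = -155  ⇒  (-39)·a = -195  ⇒  a = 5.

a = 5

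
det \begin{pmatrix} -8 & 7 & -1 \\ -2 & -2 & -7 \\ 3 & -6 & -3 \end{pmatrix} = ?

Expand along row 1:
  + (-8) · |-2 -7; -6 -3| = (-8)·(6 − 42) = 288
  − 7 · |-2 -7; 3 -3| = −7·(6 − (-21)) = -189
  + (-1) · |-2 -2; 3 -6| = (-1)·(12 − (-6)) = -18
Sum: (288) + (-189) + (-18) = 81

81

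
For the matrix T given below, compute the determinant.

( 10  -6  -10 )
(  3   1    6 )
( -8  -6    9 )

1000

Expand along row 1:
  + 10 · |1 6; -6 9| = 10·(9 − (-36)) = 450
  − (-6) · |3 6; -8 9| = −(-6)·(27 − (-48)) = 450
  + (-10) · |3 1; -8 -6| = (-10)·(-18 − (-8)) = 100
Sum: (450) + (450) + (100) = 1000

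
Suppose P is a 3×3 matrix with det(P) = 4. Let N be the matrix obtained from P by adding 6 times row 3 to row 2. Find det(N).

4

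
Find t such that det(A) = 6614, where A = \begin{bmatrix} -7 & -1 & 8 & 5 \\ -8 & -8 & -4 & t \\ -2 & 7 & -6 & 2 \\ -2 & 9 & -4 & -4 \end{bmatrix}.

t = 5

Expanding along the row containing t, det(A) is linear in t: det(A) = (-218)·t + (7704).
Set (-218)·t + (7704) = 6614  ⇒  (-218)·t = -1090  ⇒  t = 5.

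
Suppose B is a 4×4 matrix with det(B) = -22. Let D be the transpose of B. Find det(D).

The determinant is -22.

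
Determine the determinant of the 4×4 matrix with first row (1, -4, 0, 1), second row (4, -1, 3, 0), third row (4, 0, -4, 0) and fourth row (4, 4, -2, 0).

-120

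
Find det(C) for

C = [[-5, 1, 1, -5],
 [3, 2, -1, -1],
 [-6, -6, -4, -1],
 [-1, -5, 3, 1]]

|C| = -650

Expand along row 1:
  + (-5) · M_11   where M_11 = det([2 -1 -1; -6 -4 -1; -5 3 1]) = 25
  − (1) · M_12   where M_12 = det([3 -1 -1; -6 -4 -1; -1 3 1]) = 12
  + (1) · M_13   where M_13 = det([3 2 -1; -6 -6 -1; -1 -5 1]) = -43
  − (-5) · M_14   where M_14 = det([3 2 -1; -6 -6 -4; -1 -5 3]) = -94
det = (+1)·(-5)·(25) + (-1)·(1)·(12) + (+1)·(1)·(-43) + (-1)·(-5)·(-94) = -650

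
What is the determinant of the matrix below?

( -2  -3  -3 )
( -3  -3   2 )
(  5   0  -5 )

Expand along column 2:
  − (-3) · |-3 2; 5 -5| = −(-3)·(15 − 10) = 15
  + (-3) · |-2 -3; 5 -5| = (-3)·(10 − (-15)) = -75
Sum: (15) + (-75) = -60

-60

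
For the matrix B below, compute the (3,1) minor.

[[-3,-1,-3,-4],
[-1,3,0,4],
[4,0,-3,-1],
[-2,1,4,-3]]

Delete row 3 and column 1; the remaining 3×3 submatrix is [-1 -3 -4; 3 0 4; 1 4 -3].
Its determinant is -71.

The minor is -71.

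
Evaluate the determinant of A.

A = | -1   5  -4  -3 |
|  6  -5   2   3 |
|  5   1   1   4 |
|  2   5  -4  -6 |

429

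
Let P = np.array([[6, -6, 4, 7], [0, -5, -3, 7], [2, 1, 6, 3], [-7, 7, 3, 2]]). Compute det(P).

The determinant is 245.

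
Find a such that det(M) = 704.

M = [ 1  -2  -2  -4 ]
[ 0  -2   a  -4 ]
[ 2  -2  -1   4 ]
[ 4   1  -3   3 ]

Expanding along the column containing a, det(M) is linear in a: det(M) = (70)·a + (74).
Set (70)·a + (74) = 704  ⇒  (70)·a = 630  ⇒  a = 9.

a = 9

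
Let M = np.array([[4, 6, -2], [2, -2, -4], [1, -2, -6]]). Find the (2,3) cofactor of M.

Delete row 2 and column 3; the remaining 2×2 submatrix is [4 6; 1 -2].
Its determinant is 4·(-2) − 6·1 = -14.
The cofactor carries sign (−1)^(2+3) = −1, so C_{2,3} = −(-14) = 14.

The cofactor is 14.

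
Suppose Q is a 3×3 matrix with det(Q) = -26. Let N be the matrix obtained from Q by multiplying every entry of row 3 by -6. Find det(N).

Scaling one row by -6 multiplies the determinant by -6.
det(N) = (-6)·(-26) = 156

det(N) = 156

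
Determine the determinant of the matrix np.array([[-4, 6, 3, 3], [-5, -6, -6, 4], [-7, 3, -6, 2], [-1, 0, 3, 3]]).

-90

Expand along row 4 (it has 1 zero):
  − (-1) · M_41   where M_41 = det([6 3 3; -6 -6 4; 3 -6 2]) = 306
  − (3) · M_43   where M_43 = det([-4 6 3; -5 -6 4; -7 3 2]) = -183
  + (3) · M_44   where M_44 = det([-4 6 3; -5 -6 -6; -7 3 -6]) = -315
det = (-1)·(-1)·(306) + (-1)·(3)·(-183) + (+1)·(3)·(-315) = -90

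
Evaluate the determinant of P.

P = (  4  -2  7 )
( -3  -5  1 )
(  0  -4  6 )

det(P) = -56

Expand along row 3:
  − (-4) · |4 7; -3 1| = −(-4)·(4 − (-21)) = 100
  + 6 · |4 -2; -3 -5| = 6·(-20 − 6) = -156
Sum: (100) + (-156) = -56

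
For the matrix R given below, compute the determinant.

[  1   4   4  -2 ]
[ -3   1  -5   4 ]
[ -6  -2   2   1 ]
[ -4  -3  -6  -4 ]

-1543

Expand along row 1:
  + (1) · M_11   where M_11 = det([1 -5 4; -2 2 1; -3 -6 -4]) = 125
  − (4) · M_12   where M_12 = det([-3 -5 4; -6 2 1; -4 -6 -4]) = 322
  + (4) · M_13   where M_13 = det([-3 1 4; -6 -2 1; -4 -3 -4]) = -21
  − (-2) · M_14   where M_14 = det([-3 1 -5; -6 -2 2; -4 -3 -6]) = -148
det = (+1)·(1)·(125) + (-1)·(4)·(322) + (+1)·(4)·(-21) + (-1)·(-2)·(-148) = -1543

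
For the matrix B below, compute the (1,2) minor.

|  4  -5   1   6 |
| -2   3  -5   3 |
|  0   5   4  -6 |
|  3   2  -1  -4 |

Delete row 1 and column 2; the remaining 3×3 submatrix is [-2 -5 3; 0 4 -6; 3 -1 -4].
Its determinant is 98.

The minor is 98.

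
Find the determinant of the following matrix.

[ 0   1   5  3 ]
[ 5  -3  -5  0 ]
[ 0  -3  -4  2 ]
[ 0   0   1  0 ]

The determinant is 55.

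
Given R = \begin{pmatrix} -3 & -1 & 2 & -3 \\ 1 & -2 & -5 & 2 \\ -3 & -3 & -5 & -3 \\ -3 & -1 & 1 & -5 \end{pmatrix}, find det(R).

40

Expand along row 1:
  + (-3) · M_11   where M_11 = det([-2 -5 2; -3 -5 -3; -1 1 -5]) = -12
  − (-1) · M_12   where M_12 = det([1 -5 2; -3 -5 -3; -3 1 -5]) = 22
  + (2) · M_13   where M_13 = det([1 -2 2; -3 -3 -3; -3 -1 -5]) = 12
  − (-3) · M_14   where M_14 = det([1 -2 -5; -3 -3 -5; -3 -1 1]) = -14
det = (+1)·(-3)·(-12) + (-1)·(-1)·(22) + (+1)·(2)·(12) + (-1)·(-3)·(-14) = 40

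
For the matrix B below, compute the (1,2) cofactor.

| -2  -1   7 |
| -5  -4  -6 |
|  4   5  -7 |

Delete row 1 and column 2; the remaining 2×2 submatrix is [-5 -6; 4 -7].
Its determinant is (-5)·(-7) − (-6)·4 = 59.
The cofactor carries sign (−1)^(1+2) = −1, so C_{1,2} = −(59) = -59.

The cofactor is -59.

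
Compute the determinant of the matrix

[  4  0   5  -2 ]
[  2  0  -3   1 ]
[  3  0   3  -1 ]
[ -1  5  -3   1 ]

-25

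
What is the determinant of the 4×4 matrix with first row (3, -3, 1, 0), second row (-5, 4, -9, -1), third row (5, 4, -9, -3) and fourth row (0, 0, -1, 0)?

36

Expand along row 4 (it has 3 zeros):
  − (-1) · M_43   where M_43 = det([3 -3 0; -5 4 -1; 5 4 -3]) = 36
det = (-1)·(-1)·(36) = 36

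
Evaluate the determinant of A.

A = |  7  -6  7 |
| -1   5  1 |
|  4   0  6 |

10

Expand along row 3:
  + 4 · |-6 7; 5 1| = 4·(-6 − 35) = -164
  + 6 · |7 -6; -1 5| = 6·(35 − 6) = 174
Sum: (-164) + (174) = 10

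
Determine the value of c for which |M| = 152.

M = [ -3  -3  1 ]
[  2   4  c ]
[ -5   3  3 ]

6

Expanding along the row containing c, det(M) is linear in c: det(M) = (24)·c + (8).
Set (24)·c + (8) = 152  ⇒  (24)·c = 144  ⇒  c = 6.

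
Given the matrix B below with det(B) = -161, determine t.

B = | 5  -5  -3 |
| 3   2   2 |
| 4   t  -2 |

Expanding along the column containing t, det(B) is linear in t: det(B) = (-19)·t + (-66).
Set (-19)·t + (-66) = -161  ⇒  (-19)·t = -95  ⇒  t = 5.

t = 5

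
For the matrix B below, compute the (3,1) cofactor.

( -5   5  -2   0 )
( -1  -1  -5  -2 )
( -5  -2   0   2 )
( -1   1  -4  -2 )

Delete row 3 and column 1; the remaining 3×3 submatrix is [5 -2 0; -1 -5 -2; 1 -4 -2].
Its determinant is 18.
The cofactor carries sign (−1)^(3+1) = +1, so C_{3,1} = +(18) = 18.

18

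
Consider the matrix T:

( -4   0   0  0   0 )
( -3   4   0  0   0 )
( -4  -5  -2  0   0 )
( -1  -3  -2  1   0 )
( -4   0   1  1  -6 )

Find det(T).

det(T) = -192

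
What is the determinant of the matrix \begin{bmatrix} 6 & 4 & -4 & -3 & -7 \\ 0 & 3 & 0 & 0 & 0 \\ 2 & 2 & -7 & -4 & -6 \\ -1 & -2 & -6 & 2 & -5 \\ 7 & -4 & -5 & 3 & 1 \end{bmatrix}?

-6075

Expand along row 2 (it has 4 zeros):
  + (3) · M_22   where M_22 = det([6 -4 -3 -7; 2 -7 -4 -6; -1 -6 2 -5; 7 -5 3 1]) = -2025
det = (+1)·(3)·(-2025) = -6075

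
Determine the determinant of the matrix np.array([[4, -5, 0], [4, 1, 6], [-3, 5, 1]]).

-6

Expand along column 3:
  − 6 · |4 -5; -3 5| = −6·(20 − 15) = -30
  + 1 · |4 -5; 4 1| = 1·(4 − (-20)) = 24
Sum: (-30) + (24) = -6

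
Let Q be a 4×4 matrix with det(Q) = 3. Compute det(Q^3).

det(Q^3) = (det Q)^3 = (3)^3 = 27

27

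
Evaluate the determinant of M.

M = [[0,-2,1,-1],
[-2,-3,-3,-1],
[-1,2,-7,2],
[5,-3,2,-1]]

-6

Expand along row 1 (it has 1 zero):
  − (-2) · M_12   where M_12 = det([-2 -3 -1; -1 -7 2; 5 2 -1]) = -66
  + (1) · M_13   where M_13 = det([-2 -3 -1; -1 2 2; 5 -3 -1]) = -28
  − (-1) · M_14   where M_14 = det([-2 -3 -3; -1 2 -7; 5 -3 2]) = 154
det = (-1)·(-2)·(-66) + (+1)·(1)·(-28) + (-1)·(-1)·(154) = -6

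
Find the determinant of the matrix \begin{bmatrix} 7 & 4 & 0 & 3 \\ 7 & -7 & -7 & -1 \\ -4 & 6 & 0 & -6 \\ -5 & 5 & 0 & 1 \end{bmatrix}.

2926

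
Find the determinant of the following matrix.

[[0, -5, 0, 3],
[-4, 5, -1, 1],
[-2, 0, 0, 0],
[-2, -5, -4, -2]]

210

Expand along row 3 (it has 3 zeros):
  + (-2) · M_31   where M_31 = det([-5 0 3; 5 -1 1; -5 -4 -2]) = -105
det = (+1)·(-2)·(-105) = 210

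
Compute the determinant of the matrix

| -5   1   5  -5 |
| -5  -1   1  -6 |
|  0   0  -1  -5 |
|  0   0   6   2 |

The matrix is block upper-triangular with a 2×2 block and a 2×2 block on the diagonal, so its determinant equals the product of the determinants of the diagonal blocks.
det of the 2×2 block = 10
det of the 2×2 block = 28
det = (10)·(28) = 280

280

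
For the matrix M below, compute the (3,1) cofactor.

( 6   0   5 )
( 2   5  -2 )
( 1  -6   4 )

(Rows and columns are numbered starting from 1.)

-25

Delete row 3 and column 1; the remaining 2×2 submatrix is [0 5; 5 -2].
Its determinant is 0·(-2) − 5·5 = -25.
The cofactor carries sign (−1)^(3+1) = +1, so C_{3,1} = +(-25) = -25.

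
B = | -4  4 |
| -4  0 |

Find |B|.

16

det(B) = (-4)·0 − 4·(-4) = 0 − (-16) = 16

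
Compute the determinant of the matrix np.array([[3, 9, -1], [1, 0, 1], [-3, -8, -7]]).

Expand along row 2:
  − 1 · |9 -1; -8 -7| = −1·(-63 − 8) = 71
  − 1 · |3 9; -3 -8| = −1·(-24 − (-27)) = -3
Sum: (71) + (-3) = 68

68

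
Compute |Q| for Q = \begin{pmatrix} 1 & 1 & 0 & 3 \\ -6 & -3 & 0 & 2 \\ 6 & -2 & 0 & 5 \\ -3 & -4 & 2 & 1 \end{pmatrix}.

Expand along column 3 (it has 3 zeros):
  − (2) · M_43   where M_43 = det([1 1 3; -6 -3 2; 6 -2 5]) = 121
det = (-1)·(2)·(121) = -242

|Q| = -242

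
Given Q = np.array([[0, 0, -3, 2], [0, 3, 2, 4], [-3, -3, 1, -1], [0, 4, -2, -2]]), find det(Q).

The determinant is 282.

Expand along column 1 (it has 3 zeros):
  + (-3) · M_31   where M_31 = det([0 -3 2; 3 2 4; 4 -2 -2]) = -94
det = (+1)·(-3)·(-94) = 282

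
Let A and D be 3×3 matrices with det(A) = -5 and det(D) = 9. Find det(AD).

-45

det(AD) = det(A)·det(D) = (-5)·(9) = -45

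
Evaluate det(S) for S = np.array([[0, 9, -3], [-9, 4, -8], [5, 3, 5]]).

Expand along row 1:
  − 9 · |-9 -8; 5 5| = −9·(-45 − (-40)) = 45
  + (-3) · |-9 4; 5 3| = (-3)·(-27 − 20) = 141
Sum: (45) + (141) = 186

The determinant is 186.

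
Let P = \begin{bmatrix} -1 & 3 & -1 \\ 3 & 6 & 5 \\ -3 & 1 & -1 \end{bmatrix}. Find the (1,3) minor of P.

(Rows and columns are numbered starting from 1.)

21

Delete row 1 and column 3; the remaining 2×2 submatrix is [3 6; -3 1].
Its determinant is 3·1 − 6·(-3) = 21.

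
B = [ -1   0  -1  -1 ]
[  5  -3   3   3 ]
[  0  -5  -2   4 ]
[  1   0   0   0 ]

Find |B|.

18

Expand along row 4 (it has 3 zeros):
  − (1) · M_41   where M_41 = det([0 -1 -1; -3 3 3; -5 -2 4]) = -18
det = (-1)·(1)·(-18) = 18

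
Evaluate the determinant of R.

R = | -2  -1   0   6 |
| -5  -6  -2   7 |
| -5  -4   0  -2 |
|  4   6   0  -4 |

The determinant is -224.

Expand along column 3 (it has 3 zeros):
  − (-2) · M_23   where M_23 = det([-2 -1 6; -5 -4 -2; 4 6 -4]) = -112
det = (-1)·(-2)·(-112) = -224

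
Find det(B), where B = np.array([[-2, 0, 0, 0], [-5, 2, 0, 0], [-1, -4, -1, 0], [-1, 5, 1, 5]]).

B is lower triangular, so det(B) is the product of the diagonal entries:
det = (-2) · (2) · (-1) · (5) = 20

det(B) = 20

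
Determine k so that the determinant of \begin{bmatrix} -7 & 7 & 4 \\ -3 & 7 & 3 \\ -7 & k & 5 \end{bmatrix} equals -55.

4

Expanding along the column containing k, det(M) is linear in k: det(M) = (9)·k + (-91).
Set (9)·k + (-91) = -55  ⇒  (9)·k = 36  ⇒  k = 4.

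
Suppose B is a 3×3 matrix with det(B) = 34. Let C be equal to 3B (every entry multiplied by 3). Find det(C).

918

For a 3×3 matrix, det(3B) = 3^3·det(B) = 27·det(B).
det(C) = (27)·(34) = 918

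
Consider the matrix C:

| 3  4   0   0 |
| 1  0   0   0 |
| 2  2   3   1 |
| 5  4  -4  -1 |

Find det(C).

-4

C is block lower-triangular with a 2×2 block and a 2×2 block on the diagonal, so its determinant equals the product of the determinants of the diagonal blocks.
det of the 2×2 block = -4
det of the 2×2 block = 1
det = (-4)·(1) = -4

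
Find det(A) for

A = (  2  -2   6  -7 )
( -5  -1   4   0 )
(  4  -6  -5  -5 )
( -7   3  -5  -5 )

Expand along row 2 (it has 1 zero):
  − (-5) · M_21   where M_21 = det([-2 6 -7; -6 -5 -5; 3 -5 -5]) = -585
  + (-1) · M_22   where M_22 = det([2 6 -7; 4 -5 -5; -7 -5 -5]) = 715
  − (4) · M_23   where M_23 = det([2 -2 -7; 4 -6 -5; -7 3 -5]) = 190
det = (-1)·(-5)·(-585) + (+1)·(-1)·(715) + (-1)·(4)·(190) = -4400

det(A) = -4400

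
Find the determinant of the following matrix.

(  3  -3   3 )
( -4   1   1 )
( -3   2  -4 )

Expand along column 1:
  + 3 · |1 1; 2 -4| = 3·(-4 − 2) = -18
  − (-4) · |-3 3; 2 -4| = −(-4)·(12 − 6) = 24
  + (-3) · |-3 3; 1 1| = (-3)·(-3 − 3) = 18
Sum: (-18) + (24) + (18) = 24

The determinant is 24.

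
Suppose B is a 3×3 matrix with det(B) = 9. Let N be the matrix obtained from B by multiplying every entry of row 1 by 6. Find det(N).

Scaling one row by 6 multiplies the determinant by 6.
det(N) = (6)·(9) = 54

54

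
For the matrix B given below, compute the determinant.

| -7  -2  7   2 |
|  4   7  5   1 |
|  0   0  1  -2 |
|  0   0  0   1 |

|B| = -41

B is block upper-triangular with a 2×2 block and a 2×2 block on the diagonal, so its determinant equals the product of the determinants of the diagonal blocks.
det of the 2×2 block = -41
det of the 2×2 block = 1
det = (-41)·(1) = -41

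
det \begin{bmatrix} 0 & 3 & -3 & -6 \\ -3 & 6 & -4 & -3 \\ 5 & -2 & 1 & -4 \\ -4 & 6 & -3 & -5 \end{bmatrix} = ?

-126

Expand along row 1 (it has 1 zero):
  − (3) · M_12   where M_12 = det([-3 -4 -3; 5 1 -4; -4 -3 -5]) = -80
  + (-3) · M_13   where M_13 = det([-3 6 -3; 5 -2 -4; -4 6 -5]) = 78
  − (-6) · M_14   where M_14 = det([-3 6 -4; 5 -2 1; -4 6 -3]) = -22
det = (-1)·(3)·(-80) + (+1)·(-3)·(78) + (-1)·(-6)·(-22) = -126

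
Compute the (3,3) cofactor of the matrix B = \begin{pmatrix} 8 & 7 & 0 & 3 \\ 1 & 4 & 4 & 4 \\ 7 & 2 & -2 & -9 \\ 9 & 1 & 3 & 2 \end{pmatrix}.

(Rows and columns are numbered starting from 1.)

165

Delete row 3 and column 3; the remaining 3×3 submatrix is [8 7 3; 1 4 4; 9 1 2].
Its determinant is 165.
The cofactor carries sign (−1)^(3+3) = +1, so C_{3,3} = +(165) = 165.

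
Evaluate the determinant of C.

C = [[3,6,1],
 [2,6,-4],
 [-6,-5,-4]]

|C| = 86

Expand along column 1:
  + 3 · |6 -4; -5 -4| = 3·(-24 − 20) = -132
  − 2 · |6 1; -5 -4| = −2·(-24 − (-5)) = 38
  + (-6) · |6 1; 6 -4| = (-6)·(-24 − 6) = 180
Sum: (-132) + (38) + (180) = 86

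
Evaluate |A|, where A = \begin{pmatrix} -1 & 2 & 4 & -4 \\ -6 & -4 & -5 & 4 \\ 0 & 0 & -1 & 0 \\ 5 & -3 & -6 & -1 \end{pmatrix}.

Expand along row 3 (it has 3 zeros):
  + (-1) · M_33   where M_33 = det([-1 2 -4; -6 -4 4; 5 -3 -1]) = -140
det = (+1)·(-1)·(-140) = 140

The determinant is 140.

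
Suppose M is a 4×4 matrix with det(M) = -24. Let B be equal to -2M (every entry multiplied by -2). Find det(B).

For a 4×4 matrix, det(-2M) = (-2)^4·det(M) = 16·det(M).
det(B) = (16)·(-24) = -384

-384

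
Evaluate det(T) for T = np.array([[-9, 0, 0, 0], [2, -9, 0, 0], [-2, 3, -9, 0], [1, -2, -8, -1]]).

T is lower triangular, so det(T) is the product of the diagonal entries:
det = (-9) · (-9) · (-9) · (-1) = 729

729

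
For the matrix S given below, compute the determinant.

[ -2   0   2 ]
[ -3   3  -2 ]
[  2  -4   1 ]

Expand along column 2:
  + 3 · |-2 2; 2 1| = 3·(-2 − 4) = -18
  − (-4) · |-2 2; -3 -2| = −(-4)·(4 − (-6)) = 40
Sum: (-18) + (40) = 22

|S| = 22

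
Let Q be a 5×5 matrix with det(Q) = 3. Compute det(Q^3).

27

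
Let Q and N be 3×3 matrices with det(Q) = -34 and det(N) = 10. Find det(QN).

det(QN) = det(Q)·det(N) = (-34)·(10) = -340

|QN| = -340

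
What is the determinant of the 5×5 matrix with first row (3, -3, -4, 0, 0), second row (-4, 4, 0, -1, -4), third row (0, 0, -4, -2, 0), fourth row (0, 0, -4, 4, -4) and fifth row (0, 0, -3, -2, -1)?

The matrix is block upper-triangular with a 2×2 block and a 3×3 block on the diagonal, so its determinant equals the product of the determinants of the diagonal blocks.
det of the 2×2 block = 0
det of the 3×3 block = 32
det = (0)·(32) = 0

The determinant is 0.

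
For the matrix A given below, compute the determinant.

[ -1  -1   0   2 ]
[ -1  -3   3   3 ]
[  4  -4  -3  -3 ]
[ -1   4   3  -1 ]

The determinant is -6.

Expand along row 1 (it has 1 zero):
  + (-1) · M_11   where M_11 = det([-3 3 3; -4 -3 -3; 4 3 -1]) = -84
  − (-1) · M_12   where M_12 = det([-1 3 3; 4 -3 -3; -1 3 -1]) = 36
  − (2) · M_14   where M_14 = det([-1 -3 3; 4 -4 -3; -1 4 3]) = 63
det = (+1)·(-1)·(-84) + (-1)·(-1)·(36) + (-1)·(2)·(63) = -6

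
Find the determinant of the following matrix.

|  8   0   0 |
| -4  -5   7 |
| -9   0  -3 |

120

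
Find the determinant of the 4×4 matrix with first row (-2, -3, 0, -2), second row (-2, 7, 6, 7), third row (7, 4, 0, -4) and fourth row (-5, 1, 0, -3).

966

Expand along column 3 (it has 3 zeros):
  − (6) · M_23   where M_23 = det([-2 -3 -2; 7 4 -4; -5 1 -3]) = -161
det = (-1)·(6)·(-161) = 966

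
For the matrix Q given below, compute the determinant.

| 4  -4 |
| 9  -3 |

24

det(Q) = 4·(-3) − (-4)·9 = -12 − (-36) = 24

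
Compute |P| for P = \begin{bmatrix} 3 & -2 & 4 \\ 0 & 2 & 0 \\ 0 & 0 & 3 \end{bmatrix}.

det(P) = 18

P is upper triangular, so det(P) is the product of the diagonal entries:
det = (3) · (2) · (3) = 18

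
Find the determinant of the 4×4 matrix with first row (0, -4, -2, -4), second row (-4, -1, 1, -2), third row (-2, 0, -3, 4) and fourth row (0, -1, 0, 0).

The determinant is 96.

Expand along row 4 (it has 3 zeros):
  + (-1) · M_42   where M_42 = det([0 -2 -4; -4 1 -2; -2 -3 4]) = -96
det = (+1)·(-1)·(-96) = 96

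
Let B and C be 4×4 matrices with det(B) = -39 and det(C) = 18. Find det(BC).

det(BC) = det(B)·det(C) = (-39)·(18) = -702

det(BC) = -702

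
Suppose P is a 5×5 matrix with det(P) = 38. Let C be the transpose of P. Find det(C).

det(C) = 38

det(Pᵀ) = det(P).
det(C) = (1)·(38) = 38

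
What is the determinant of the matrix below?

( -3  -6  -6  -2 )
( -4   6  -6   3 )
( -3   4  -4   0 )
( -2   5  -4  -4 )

262

Expand along row 3 (it has 1 zero):
  + (-3) · M_31   where M_31 = det([-6 -6 -2; 6 -6 3; 5 -4 -4]) = -462
  − (4) · M_32   where M_32 = det([-3 -6 -2; -4 -6 3; -2 -4 -4]) = 16
  + (-4) · M_33   where M_33 = det([-3 -6 -2; -4 6 3; -2 5 -4]) = 265
det = (+1)·(-3)·(-462) + (-1)·(4)·(16) + (+1)·(-4)·(265) = 262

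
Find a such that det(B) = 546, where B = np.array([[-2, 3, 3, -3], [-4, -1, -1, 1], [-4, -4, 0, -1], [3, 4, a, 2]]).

Expanding along the column containing a, det(B) is linear in a: det(B) = (70)·a + (56).
Set (70)·a + (56) = 546  ⇒  (70)·a = 490  ⇒  a = 7.

a = 7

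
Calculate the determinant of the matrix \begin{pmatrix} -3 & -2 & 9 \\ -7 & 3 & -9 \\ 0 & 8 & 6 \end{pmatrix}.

-858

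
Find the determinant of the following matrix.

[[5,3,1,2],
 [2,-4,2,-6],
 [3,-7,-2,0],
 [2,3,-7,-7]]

-3236

Expand along row 3 (it has 1 zero):
  + (3) · M_31   where M_31 = det([3 1 2; -4 2 -6; 3 -7 -7]) = -170
  − (-7) · M_32   where M_32 = det([5 1 2; 2 2 -6; 2 -7 -7]) = -314
  + (-2) · M_33   where M_33 = det([5 3 2; 2 -4 -6; 2 3 -7]) = 264
det = (+1)·(3)·(-170) + (-1)·(-7)·(-314) + (+1)·(-2)·(264) = -3236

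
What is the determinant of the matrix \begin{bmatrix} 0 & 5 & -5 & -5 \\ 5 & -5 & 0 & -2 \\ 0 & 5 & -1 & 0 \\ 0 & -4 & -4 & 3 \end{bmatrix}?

Expand along column 1 (it has 3 zeros):
  − (5) · M_21   where M_21 = det([5 -5 -5; 5 -1 0; -4 -4 3]) = 180
det = (-1)·(5)·(180) = -900

The determinant is -900.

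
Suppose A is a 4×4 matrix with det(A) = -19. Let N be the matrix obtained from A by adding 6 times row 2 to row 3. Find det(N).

|N| = -19

Adding a multiple of one row to another leaves the determinant unchanged.
det(N) = (1)·(-19) = -19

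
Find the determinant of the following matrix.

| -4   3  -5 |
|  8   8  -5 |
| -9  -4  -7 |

407

Expand along column 1:
  + (-4) · |8 -5; -4 -7| = (-4)·(-56 − 20) = 304
  − 8 · |3 -5; -4 -7| = −8·(-21 − 20) = 328
  + (-9) · |3 -5; 8 -5| = (-9)·(-15 − (-40)) = -225
Sum: (304) + (328) + (-225) = 407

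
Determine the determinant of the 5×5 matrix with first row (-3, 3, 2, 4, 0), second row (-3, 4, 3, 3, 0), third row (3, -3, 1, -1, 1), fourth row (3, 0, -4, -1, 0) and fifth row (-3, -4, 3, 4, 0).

The determinant is 39.

Expand along column 5 (it has 4 zeros):
  + (1) · M_35   where M_35 = det([-3 3 2 4; -3 4 3 3; 3 0 -4 -1; -3 -4 3 4]) = 39
det = (+1)·(1)·(39) = 39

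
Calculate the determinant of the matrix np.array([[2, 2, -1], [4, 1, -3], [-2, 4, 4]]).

-6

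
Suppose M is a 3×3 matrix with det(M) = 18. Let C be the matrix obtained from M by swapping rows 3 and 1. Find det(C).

Swapping two rows multiplies the determinant by −1.
det(C) = (-1)·(18) = -18

-18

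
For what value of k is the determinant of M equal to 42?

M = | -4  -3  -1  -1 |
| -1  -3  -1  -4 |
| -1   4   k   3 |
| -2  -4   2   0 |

Expanding along the row containing k, det(M) is linear in k: det(M) = (42)·k + (84).
Set (42)·k + (84) = 42  ⇒  (42)·k = -42  ⇒  k = -1.

-1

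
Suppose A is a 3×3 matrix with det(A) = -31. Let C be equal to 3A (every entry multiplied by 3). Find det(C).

For a 3×3 matrix, det(3A) = 3^3·det(A) = 27·det(A).
det(C) = (27)·(-31) = -837

|C| = -837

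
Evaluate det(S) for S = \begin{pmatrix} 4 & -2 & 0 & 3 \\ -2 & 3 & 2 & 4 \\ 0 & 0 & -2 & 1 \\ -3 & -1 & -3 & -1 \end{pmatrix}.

det(S) = -126

Expand along row 3 (it has 2 zeros):
  + (-2) · M_33   where M_33 = det([4 -2 3; -2 3 4; -3 -1 -1]) = 65
  − (1) · M_34   where M_34 = det([4 -2 0; -2 3 2; -3 -1 -3]) = -4
det = (+1)·(-2)·(65) + (-1)·(1)·(-4) = -126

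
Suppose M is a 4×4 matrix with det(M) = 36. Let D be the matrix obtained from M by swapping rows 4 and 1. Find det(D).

The determinant is -36.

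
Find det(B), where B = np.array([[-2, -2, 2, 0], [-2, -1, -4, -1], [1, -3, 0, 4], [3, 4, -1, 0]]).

Expand along column 4 (it has 2 zeros):
  + (-1) · M_24   where M_24 = det([-2 -2 2; 1 -3 0; 3 4 -1]) = 18
  − (4) · M_34   where M_34 = det([-2 -2 2; -2 -1 -4; 3 4 -1]) = -16
det = (+1)·(-1)·(18) + (-1)·(4)·(-16) = 46

|B| = 46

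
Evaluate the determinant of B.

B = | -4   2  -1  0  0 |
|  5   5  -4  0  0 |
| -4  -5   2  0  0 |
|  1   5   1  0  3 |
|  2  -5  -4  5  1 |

det(B) = -855

Expand along column 4 (it has 4 zeros):
  − (5) · M_54   where M_54 = det([-4 2 -1 0; 5 5 -4 0; -4 -5 2 0; 1 5 1 3]) = 171
det = (-1)·(5)·(171) = -855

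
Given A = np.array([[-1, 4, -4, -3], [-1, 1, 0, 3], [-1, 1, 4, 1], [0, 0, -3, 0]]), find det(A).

The determinant is -18.

Expand along row 4 (it has 3 zeros):
  − (-3) · M_43   where M_43 = det([-1 4 -3; -1 1 3; -1 1 1]) = -6
det = (-1)·(-3)·(-6) = -18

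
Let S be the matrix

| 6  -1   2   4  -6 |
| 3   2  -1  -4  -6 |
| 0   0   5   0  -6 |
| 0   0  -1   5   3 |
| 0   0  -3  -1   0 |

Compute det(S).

|S| = -1215

S is block upper-triangular with a 2×2 block and a 3×3 block on the diagonal, so its determinant equals the product of the determinants of the diagonal blocks.
det of the 2×2 block = 15
det of the 3×3 block = -81
det = (15)·(-81) = -1215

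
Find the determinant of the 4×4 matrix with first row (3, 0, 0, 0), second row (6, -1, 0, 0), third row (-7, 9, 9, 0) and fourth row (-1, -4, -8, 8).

-216

The matrix is lower triangular, so the determinant is the product of the diagonal entries:
det = (3) · (-1) · (9) · (8) = -216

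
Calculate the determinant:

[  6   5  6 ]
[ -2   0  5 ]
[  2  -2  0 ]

Expand along column 2:
  − 5 · |-2 5; 2 0| = −5·(0 − 10) = 50
  − (-2) · |6 6; -2 5| = −(-2)·(30 − (-12)) = 84
Sum: (50) + (84) = 134

134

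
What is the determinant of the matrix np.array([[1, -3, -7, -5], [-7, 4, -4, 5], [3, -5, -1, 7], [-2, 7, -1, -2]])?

-2840

Expand along row 1:
  + (1) · M_11   where M_11 = det([4 -4 5; -5 -1 7; 7 -1 -2]) = -60
  − (-3) · M_12   where M_12 = det([-7 -4 5; 3 -1 7; -2 -1 -2]) = -56
  + (-7) · M_13   where M_13 = det([-7 4 5; 3 -5 7; -2 7 -2]) = 296
  − (-5) · M_14   where M_14 = det([-7 4 -4; 3 -5 -1; -2 7 -1]) = -108
det = (+1)·(1)·(-60) + (-1)·(-3)·(-56) + (+1)·(-7)·(296) + (-1)·(-5)·(-108) = -2840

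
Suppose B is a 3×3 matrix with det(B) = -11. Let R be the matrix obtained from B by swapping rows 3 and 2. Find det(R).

Swapping two rows multiplies the determinant by −1.
det(R) = (-1)·(-11) = 11

The determinant is 11.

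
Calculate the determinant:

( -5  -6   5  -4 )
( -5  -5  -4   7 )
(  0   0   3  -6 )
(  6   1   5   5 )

Expand along row 3 (it has 2 zeros):
  + (3) · M_33   where M_33 = det([-5 -6 -4; -5 -5 7; 6 1 5]) = -342
  − (-6) · M_34   where M_34 = det([-5 -6 5; -5 -5 -4; 6 1 5]) = 224
det = (+1)·(3)·(-342) + (-1)·(-6)·(224) = 318

The determinant is 318.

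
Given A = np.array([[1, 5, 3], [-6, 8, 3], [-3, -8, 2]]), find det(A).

The determinant is 271.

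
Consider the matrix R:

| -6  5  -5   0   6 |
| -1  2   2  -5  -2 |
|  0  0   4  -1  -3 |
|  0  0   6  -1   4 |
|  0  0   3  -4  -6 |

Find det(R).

R is block upper-triangular with a 2×2 block and a 3×3 block on the diagonal, so its determinant equals the product of the determinants of the diagonal blocks.
det of the 2×2 block = -7
det of the 3×3 block = 103
det = (-7)·(103) = -721

det(R) = -721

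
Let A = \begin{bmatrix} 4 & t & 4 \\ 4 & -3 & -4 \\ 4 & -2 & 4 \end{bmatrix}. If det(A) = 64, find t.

t = -4

Expanding along the row containing t, det(A) is linear in t: det(A) = (-32)·t + (-64).
Set (-32)·t + (-64) = 64  ⇒  (-32)·t = 128  ⇒  t = -4.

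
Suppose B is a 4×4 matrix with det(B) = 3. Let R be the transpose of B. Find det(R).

det(Bᵀ) = det(B).
det(R) = (1)·(3) = 3

det(R) = 3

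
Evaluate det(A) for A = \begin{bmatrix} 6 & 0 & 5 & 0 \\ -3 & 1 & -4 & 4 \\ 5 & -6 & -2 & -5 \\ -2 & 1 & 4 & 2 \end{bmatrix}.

Expand along row 1 (it has 2 zeros):
  + (6) · M_11   where M_11 = det([1 -4 4; -6 -2 -5; 1 4 2]) = -100
  + (5) · M_13   where M_13 = det([-3 1 4; 5 -6 -5; -2 1 2]) = -7
det = (+1)·(6)·(-100) + (+1)·(5)·(-7) = -635

|A| = -635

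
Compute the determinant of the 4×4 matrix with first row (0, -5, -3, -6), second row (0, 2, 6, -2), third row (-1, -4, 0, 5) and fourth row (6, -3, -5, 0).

Expand along column 1 (it has 2 zeros):
  + (-1) · M_31   where M_31 = det([-5 -3 -6; 2 6 -2; -3 -5 0]) = -16
  − (6) · M_41   where M_41 = det([-5 -3 -6; 2 6 -2; -4 0 5]) = -288
det = (+1)·(-1)·(-16) + (-1)·(6)·(-288) = 1744

1744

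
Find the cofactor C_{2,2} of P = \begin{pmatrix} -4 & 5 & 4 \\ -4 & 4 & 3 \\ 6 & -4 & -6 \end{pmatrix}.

The cofactor is 0.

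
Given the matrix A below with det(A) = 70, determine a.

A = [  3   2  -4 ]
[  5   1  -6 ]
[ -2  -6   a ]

-6

Expanding along the column containing a, det(A) is linear in a: det(A) = (-7)·a + (28).
Set (-7)·a + (28) = 70  ⇒  (-7)·a = 42  ⇒  a = -6.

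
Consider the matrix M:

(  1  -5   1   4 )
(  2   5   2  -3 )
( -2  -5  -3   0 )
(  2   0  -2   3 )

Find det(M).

Expand along row 3 (it has 1 zero):
  + (-2) · M_31   where M_31 = det([-5 1 4; 5 2 -3; 0 -2 3]) = -55
  − (-5) · M_32   where M_32 = det([1 1 4; 2 2 -3; 2 -2 3]) = -44
  + (-3) · M_33   where M_33 = det([1 -5 4; 2 5 -3; 2 0 3]) = 35
det = (+1)·(-2)·(-55) + (-1)·(-5)·(-44) + (+1)·(-3)·(35) = -215

det(M) = -215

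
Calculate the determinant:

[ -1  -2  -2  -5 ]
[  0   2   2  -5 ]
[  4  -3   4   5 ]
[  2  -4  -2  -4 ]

306

Expand along row 2 (it has 1 zero):
  + (2) · M_22   where M_22 = det([-1 -2 -5; 4 4 5; 2 -2 -4]) = 34
  − (2) · M_23   where M_23 = det([-1 -2 -5; 4 -3 5; 2 -4 -4]) = -34
  + (-5) · M_24   where M_24 = det([-1 -2 -2; 4 -3 4; 2 -4 -2]) = -34
det = (+1)·(2)·(34) + (-1)·(2)·(-34) + (+1)·(-5)·(-34) = 306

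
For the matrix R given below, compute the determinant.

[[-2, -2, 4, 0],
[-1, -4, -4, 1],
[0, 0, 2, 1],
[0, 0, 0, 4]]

R is block upper-triangular with a 2×2 block and a 2×2 block on the diagonal, so its determinant equals the product of the determinants of the diagonal blocks.
det of the 2×2 block = 6
det of the 2×2 block = 8
det = (6)·(8) = 48

48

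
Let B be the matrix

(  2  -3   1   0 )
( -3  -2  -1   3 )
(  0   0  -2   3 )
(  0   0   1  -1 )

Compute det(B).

B is block upper-triangular with a 2×2 block and a 2×2 block on the diagonal, so its determinant equals the product of the determinants of the diagonal blocks.
det of the 2×2 block = -13
det of the 2×2 block = -1
det = (-13)·(-1) = 13

13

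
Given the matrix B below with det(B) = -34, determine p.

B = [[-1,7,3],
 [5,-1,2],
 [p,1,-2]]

p = -7

Expanding along the row containing p, det(B) is linear in p: det(B) = (17)·p + (85).
Set (17)·p + (85) = -34  ⇒  (17)·p = -119  ⇒  p = -7.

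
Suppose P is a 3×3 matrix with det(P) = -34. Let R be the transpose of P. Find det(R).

det(Pᵀ) = det(P).
det(R) = (1)·(-34) = -34

-34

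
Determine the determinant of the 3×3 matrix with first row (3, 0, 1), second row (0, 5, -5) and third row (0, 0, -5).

The matrix is upper triangular, so the determinant is the product of the diagonal entries:
det = (3) · (5) · (-5) = -75

The determinant is -75.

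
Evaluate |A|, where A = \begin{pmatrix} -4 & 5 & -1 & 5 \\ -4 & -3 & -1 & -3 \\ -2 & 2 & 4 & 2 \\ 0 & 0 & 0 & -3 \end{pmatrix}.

-432

Expand along row 4 (it has 3 zeros):
  + (-3) · M_44   where M_44 = det([-4 5 -1; -4 -3 -1; -2 2 4]) = 144
det = (+1)·(-3)·(144) = -432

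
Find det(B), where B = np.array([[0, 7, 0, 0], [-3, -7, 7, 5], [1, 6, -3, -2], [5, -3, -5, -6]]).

det(B) = 14

Expand along row 1 (it has 3 zeros):
  − (7) · M_12   where M_12 = det([-3 7 5; 1 -3 -2; 5 -5 -6]) = -2
det = (-1)·(7)·(-2) = 14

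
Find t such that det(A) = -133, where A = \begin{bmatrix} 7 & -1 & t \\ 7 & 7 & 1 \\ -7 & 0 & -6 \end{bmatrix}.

t = 4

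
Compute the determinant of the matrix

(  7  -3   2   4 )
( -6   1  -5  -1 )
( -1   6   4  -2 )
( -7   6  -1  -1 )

202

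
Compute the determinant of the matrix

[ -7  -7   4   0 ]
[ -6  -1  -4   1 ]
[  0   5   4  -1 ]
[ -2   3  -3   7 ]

-2630

Expand along row 1 (it has 1 zero):
  + (-7) · M_11   where M_11 = det([-1 -4 1; 5 4 -1; 3 -3 7]) = 100
  − (-7) · M_12   where M_12 = det([-6 -4 1; 0 4 -1; -2 -3 7]) = -150
  + (4) · M_13   where M_13 = det([-6 -1 1; 0 5 -1; -2 3 7]) = -220
det = (+1)·(-7)·(100) + (-1)·(-7)·(-150) + (+1)·(4)·(-220) = -2630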